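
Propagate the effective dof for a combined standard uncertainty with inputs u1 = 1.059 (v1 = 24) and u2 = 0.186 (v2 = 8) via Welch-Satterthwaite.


uc = sqrt(u1^2 + u2^2) = sqrt(1.059^2 + 0.186^2) = 1.0752102
v_eff = uc^4 / (u1^4/v1 + u2^4/v2)
= 1.0752102^4 / (1.059^4/24 + 0.186^4/8)
= 1.336514 / 0.052554595
v_eff = 25.4310

25.4310


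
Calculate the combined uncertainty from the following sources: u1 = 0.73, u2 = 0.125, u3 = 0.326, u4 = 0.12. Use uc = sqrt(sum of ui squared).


uc = sqrt(0.73^2 + 0.125^2 + 0.326^2 + 0.12^2)
uc = sqrt(0.669201)
uc = 0.8180

0.8180


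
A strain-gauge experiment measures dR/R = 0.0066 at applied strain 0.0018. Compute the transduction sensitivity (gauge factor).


GF = (dR/R) / epsilon
= 0.0066 / 0.0018
= 3.6667

3.6667


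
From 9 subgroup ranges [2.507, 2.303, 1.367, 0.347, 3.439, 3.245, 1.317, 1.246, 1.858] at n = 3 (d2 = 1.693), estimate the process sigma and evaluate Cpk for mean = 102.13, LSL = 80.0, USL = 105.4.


R_bar = (2.507 + 2.303 + 1.367 + 0.347 + 3.439 + 3.245 + 1.317 + 1.246 + 1.858) / 9 = 1.9587778
sigma = R_bar / d2 = 1.9587778 / 1.693 = 1.1569863
Cp = (USL - LSL)/(6*sigma) = (105.4 - 80.0)/(6*1.1569863) = 3.6589
Cpu = (105.4 - 102.13)/(3*1.1569863) = 0.9421
Cpl = (102.13 - 80.0)/(3*1.1569863) = 6.3758
Cpk = min(Cpu, Cpl) = 0.9421

0.9421


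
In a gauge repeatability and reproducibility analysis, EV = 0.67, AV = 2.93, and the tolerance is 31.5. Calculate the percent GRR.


GRR = sqrt(EV^2 + AV^2) = sqrt(0.67^2 + 2.93^2) = 3.0056281
%GRR = GRR / tol * 100 = 3.0056281 / 31.5 * 100
%GRR = 9.5417

9.5417


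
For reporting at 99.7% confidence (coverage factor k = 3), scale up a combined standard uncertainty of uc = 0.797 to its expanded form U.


U = k * uc
U = 3 * 0.797
U = 2.3910

2.3910


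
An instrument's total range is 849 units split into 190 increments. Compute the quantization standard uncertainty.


resolution = range / divisions
resolution = 849 / 190 = 4.4684211
u_res = resolution / (2*sqrt(3))
u_res = 4.4684211 / 3.4641016
u_res = 1.2899

1.2899


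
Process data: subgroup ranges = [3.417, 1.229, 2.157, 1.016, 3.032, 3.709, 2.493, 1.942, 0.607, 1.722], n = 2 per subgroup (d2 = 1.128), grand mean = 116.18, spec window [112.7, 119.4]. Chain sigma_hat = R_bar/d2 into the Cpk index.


R_bar = (3.417 + 1.229 + 2.157 + 1.016 + 3.032 + 3.709 + 2.493 + 1.942 + 0.607 + 1.722) / 10 = 2.1324
sigma = R_bar / d2 = 2.1324 / 1.128 = 1.8904255
Cp = (USL - LSL)/(6*sigma) = (119.4 - 112.7)/(6*1.8904255) = 0.5907
Cpu = (119.4 - 116.18)/(3*1.8904255) = 0.5678
Cpl = (116.18 - 112.7)/(3*1.8904255) = 0.6136
Cpk = min(Cpu, Cpl) = 0.5678

0.5678


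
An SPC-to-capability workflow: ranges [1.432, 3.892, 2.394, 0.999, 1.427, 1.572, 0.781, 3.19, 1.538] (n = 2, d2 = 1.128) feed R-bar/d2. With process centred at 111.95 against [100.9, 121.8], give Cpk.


R_bar = (1.432 + 3.892 + 2.394 + 0.999 + 1.427 + 1.572 + 0.781 + 3.19 + 1.538) / 9 = 1.9138889
sigma = R_bar / d2 = 1.9138889 / 1.128 = 1.69671
Cp = (USL - LSL)/(6*sigma) = (121.8 - 100.9)/(6*1.69671) = 2.0530
Cpu = (121.8 - 111.95)/(3*1.69671) = 1.9351
Cpl = (111.95 - 100.9)/(3*1.69671) = 2.1709
Cpk = min(Cpu, Cpl) = 1.9351

1.9351


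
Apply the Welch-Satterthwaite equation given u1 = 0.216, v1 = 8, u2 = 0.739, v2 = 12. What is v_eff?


uc = sqrt(u1^2 + u2^2) = sqrt(0.216^2 + 0.739^2) = 0.76992013
v_eff = uc^4 / (u1^4/v1 + u2^4/v2)
= 0.76992013^4 / (0.216^4/8 + 0.739^4/12)
= 0.35138458 / 0.02512611
v_eff = 13.9848

13.9848


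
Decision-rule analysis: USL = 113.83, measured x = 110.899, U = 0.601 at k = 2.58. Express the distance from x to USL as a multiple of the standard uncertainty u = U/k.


u = U / k = 0.601 / 2.58 = 0.23294574
margin = |USL - x| = |113.83 - 110.899| = 2.931
z = margin / u = 2.931 / 0.23294574
z = 12.5823

12.5823


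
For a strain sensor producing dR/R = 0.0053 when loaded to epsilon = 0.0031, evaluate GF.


GF = (dR/R) / epsilon
= 0.0053 / 0.0031
= 1.7097

1.7097


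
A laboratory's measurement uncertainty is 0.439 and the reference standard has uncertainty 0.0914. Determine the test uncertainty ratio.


TUR = u_lab / u_ref
= 0.439 / 0.0914
= 4.8031

4.8031


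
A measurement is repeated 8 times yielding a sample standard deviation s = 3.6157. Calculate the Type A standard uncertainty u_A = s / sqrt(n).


u_A = s / sqrt(n)
u_A = 3.6157 / sqrt(8)
u_A = 3.6157 / 2.8284271
u_A = 1.2783

1.2783


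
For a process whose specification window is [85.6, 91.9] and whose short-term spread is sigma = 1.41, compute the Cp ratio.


Cp = (USL - LSL) / (6 * sigma)
= (91.9 - 85.6) / (6 * 1.41)
= 6.3000 / 8.4600
= 0.7447

0.7447


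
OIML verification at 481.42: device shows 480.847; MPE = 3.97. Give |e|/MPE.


e = indication - reference = 480.847 - 481.42 = -0.5730
|e| = 0.5730
ratio = |e| / MPE = 0.5730 / 3.97
ratio = 0.1443

0.1443


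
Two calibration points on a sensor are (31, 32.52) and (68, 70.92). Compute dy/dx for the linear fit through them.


slope = (y2 - y1) / (x2 - x1)
= (70.92 - 32.52) / (68 - 31)
= 38.4000 / 37
= 1.0378

1.0378


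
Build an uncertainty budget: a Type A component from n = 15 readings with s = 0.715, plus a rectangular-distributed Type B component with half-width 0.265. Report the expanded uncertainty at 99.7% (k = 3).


u_A = s / sqrt(n) = 0.715 / sqrt(15) = 0.18461221
u_B = half_width / sqrt(3) = 0.265 / sqrt(3) = 0.15299782
uc = sqrt(u_A^2 + u_B^2) = sqrt(0.18461221^2 + 0.15299782^2) = 0.23977073
U = k * uc = 3 * 0.23977073
U = 0.7193

0.7193


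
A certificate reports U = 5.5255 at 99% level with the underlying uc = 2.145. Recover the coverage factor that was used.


k = U / uc
k = 5.5255 / 2.145
k = 2.576

2.576


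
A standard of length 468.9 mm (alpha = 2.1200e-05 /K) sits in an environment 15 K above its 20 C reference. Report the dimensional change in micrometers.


dL = L * alpha * dT
= 468.9 * 2.1200e-05 * 15
= 0.1491102 mm
dL_um = 0.1491102 * 1000 = 149.1102 um

149.1102


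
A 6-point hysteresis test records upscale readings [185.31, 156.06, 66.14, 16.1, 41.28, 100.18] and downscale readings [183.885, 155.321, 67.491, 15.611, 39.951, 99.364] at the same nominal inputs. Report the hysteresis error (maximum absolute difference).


|185.31 - 183.885| = 1.4250
|156.06 - 155.321| = 0.7390
|66.14 - 67.491| = 1.3510
|16.1 - 15.611| = 0.4890
|41.28 - 39.951| = 1.3290
|100.18 - 99.364| = 0.8160
hysteresis = max(diffs) = 1.4250

1.4250


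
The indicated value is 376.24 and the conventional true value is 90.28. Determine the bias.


Systematic error = measured - true
= 376.24 - 90.28
= 285.9600

285.9600


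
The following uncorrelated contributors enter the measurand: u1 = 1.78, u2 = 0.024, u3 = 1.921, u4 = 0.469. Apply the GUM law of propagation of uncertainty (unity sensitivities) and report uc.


uc = sqrt(1.78^2 + 0.024^2 + 1.921^2 + 0.469^2)
uc = sqrt(7.079178)
uc = 2.6607

2.6607


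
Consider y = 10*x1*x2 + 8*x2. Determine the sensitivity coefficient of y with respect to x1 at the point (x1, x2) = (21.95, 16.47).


y = 10*x1*x2 + 8*x2
dy/dx1 = 10*x2
Evaluate at x2 = 16.47: c1 = 10 * 16.47
c1 = 164.7000

164.7000


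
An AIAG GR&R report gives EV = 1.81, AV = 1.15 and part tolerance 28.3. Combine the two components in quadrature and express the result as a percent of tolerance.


GRR = sqrt(EV^2 + AV^2) = sqrt(1.81^2 + 1.15^2) = 2.1444347
%GRR = GRR / tol * 100 = 2.1444347 / 28.3 * 100
%GRR = 7.5775

7.5775


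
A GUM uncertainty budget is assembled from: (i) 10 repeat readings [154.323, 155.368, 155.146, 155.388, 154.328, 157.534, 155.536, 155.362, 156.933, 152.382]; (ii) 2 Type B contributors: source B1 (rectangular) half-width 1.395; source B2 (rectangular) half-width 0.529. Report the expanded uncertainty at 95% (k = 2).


mean = (154.323 + 155.368 + 155.146 + 155.388 + 154.328 + 157.534 + 155.536 + 155.362 + 156.933 + 152.382) / 10 = 155.23
s = sqrt(sum((x - mean)^2)/(n-1)) = 1.4188456
u_A = s / sqrt(n) = 1.4188456 / sqrt(10) = 0.44867837
u_B1 = 1.395 / sqrt(3) = 0.80540363
u_B2 = 0.529 / sqrt(3) = 0.30541829
uc = sqrt(0.44867837^2 + 0.80540363^2 + 0.30541829^2) = 0.97121966
U = k * uc = 2 * 0.97121966
U = 1.9424

1.9424


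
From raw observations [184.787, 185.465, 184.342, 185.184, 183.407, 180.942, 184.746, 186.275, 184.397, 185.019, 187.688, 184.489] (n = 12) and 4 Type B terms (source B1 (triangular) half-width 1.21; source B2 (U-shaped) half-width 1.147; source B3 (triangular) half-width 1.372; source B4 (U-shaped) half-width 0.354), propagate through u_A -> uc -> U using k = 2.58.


mean = (184.787 + 185.465 + 184.342 + 185.184 + 183.407 + 180.942 + 184.746 + 186.275 + 184.397 + 185.019 + 187.688 + 184.489) / 12 = 184.7284167
s = sqrt(sum((x - mean)^2)/(n-1)) = 1.60649
u_A = s / sqrt(n) = 1.60649 / sqrt(12) = 0.46375372
u_B1 = 1.21 / sqrt(6) = 0.49398043
u_B2 = 1.147 / sqrt(2) = 0.81105148
u_B3 = 1.372 / sqrt(6) = 0.56011665
u_B4 = 0.354 / sqrt(2) = 0.2503158
uc = sqrt(0.46375372^2 + 0.49398043^2 + 0.81105148^2 + 0.56011665^2 + 0.2503158^2) = 1.2219973
U = k * uc = 2.58 * 1.2219973
U = 3.1528

3.1528


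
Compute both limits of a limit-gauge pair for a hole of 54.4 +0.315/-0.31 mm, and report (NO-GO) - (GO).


GO = nominal - lower_tol (smallest hole = maximum material condition)
GO = 54.4 - 0.31 = 54.09
NO-GO = nominal + upper_tol (largest hole = least material condition)
NO-GO = 54.4 + 0.315 = 54.715
spread = NO-GO - GO = 54.715 - 54.09 = 0.6250

0.6250


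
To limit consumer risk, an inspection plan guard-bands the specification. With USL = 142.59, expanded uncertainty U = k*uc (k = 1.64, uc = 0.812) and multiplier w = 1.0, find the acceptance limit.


U = k * uc = 1.64 * 0.812 = 1.33168
guard band g = w * U = 1.0 * 1.33168 = 1.33168
AL = USL - g = 142.59 - 1.33168
AL = 141.2583

141.2583


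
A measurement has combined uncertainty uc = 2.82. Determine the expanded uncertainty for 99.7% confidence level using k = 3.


U = k * uc
U = 3 * 2.82
U = 8.4600

8.4600


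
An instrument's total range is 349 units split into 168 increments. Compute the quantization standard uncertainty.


resolution = range / divisions
resolution = 349 / 168 = 2.077381
u_res = resolution / (2*sqrt(3))
u_res = 2.077381 / 3.4641016
u_res = 0.5997

0.5997


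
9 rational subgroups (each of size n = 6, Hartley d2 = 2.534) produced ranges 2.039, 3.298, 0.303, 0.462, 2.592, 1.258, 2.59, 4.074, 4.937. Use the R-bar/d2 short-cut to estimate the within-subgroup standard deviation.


R_bar = (2.039 + 3.298 + 0.303 + 0.462 + 2.592 + 1.258 + 2.59 + 4.074 + 4.937) / 9
R_bar = 21.553 / 9 = 2.3947778
sigma_hat = R_bar / d2 = 2.3947778 / 2.534 = 0.9451

0.9451


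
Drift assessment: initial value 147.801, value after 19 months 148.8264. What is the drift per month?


rate = (v2 - v1) / months
= (148.8264 - 147.801) / 19
= 1.0254 / 19
= 0.0540

0.0540


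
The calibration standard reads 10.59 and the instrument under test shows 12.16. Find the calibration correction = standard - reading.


Correction = standard - reading
= 10.59 - 12.16
= -1.5700

-1.5700


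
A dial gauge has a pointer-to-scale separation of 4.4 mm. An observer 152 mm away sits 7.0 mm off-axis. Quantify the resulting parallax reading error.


error = h * offset / d
= 4.4 * 7.0 / 152
= 0.2026

0.2026


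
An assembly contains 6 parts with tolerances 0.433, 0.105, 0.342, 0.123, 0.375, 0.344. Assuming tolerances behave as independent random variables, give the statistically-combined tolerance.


RSS = sqrt(0.433^2 + 0.105^2 + 0.342^2 + 0.123^2 + 0.375^2 + 0.344^2)
= sqrt(0.589568)
= 0.7678

0.7678


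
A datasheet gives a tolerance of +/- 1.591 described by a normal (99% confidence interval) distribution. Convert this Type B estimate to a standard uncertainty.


u_B = half_width / 2.576
u_B = 1.591 / 2.576
u_B = 0.6176

0.6176


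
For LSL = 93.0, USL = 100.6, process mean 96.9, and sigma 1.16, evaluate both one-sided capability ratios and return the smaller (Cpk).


Cpu = (USL - mean) / (3*sigma) = (100.6 - 96.9) / (3*1.16) = 1.0632
Cpl = (mean - LSL) / (3*sigma) = (96.9 - 93.0) / (3*1.16) = 1.1207
Cpk = min(Cpu, Cpl) = 1.0632

1.0632


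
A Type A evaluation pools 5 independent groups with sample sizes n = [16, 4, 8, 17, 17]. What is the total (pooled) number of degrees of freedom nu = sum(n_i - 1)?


nu = sum_i (n_i - 1)
nu = ((16 - 1) + (4 - 1) + (8 - 1) + (17 - 1) + (17 - 1))
nu = 15 + 3 + 7 + 16 + 16
nu = 57

57


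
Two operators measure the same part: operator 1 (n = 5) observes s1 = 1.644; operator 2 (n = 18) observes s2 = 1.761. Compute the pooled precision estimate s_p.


s_p = sqrt(((n1-1)*s1^2 + (n2-1)*s2^2) / (n1+n2-2))
numerator = (5-1)*1.644^2 + (18-1)*1.761^2 = 10.810944 + 52.719057 = 63.530001
denominator = 5 + 18 - 2 = 21
s_p^2 = 63.530001 / 21 = 3.0252381
s_p = sqrt(3.0252381) = 1.7393

1.7393


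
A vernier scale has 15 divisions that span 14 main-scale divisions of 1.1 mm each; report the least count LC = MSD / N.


LC = MSD / n_div
= 1.1 / 15
= 0.0733

0.0733


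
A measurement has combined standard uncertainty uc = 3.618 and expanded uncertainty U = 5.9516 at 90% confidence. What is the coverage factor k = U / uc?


k = U / uc
k = 5.9516 / 3.618
k = 1.645

1.645


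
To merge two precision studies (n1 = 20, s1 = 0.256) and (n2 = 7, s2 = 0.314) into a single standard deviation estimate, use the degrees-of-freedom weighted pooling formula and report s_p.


s_p = sqrt(((n1-1)*s1^2 + (n2-1)*s2^2) / (n1+n2-2))
numerator = (20-1)*0.256^2 + (7-1)*0.314^2 = 1.245184 + 0.591576 = 1.83676
denominator = 20 + 7 - 2 = 25
s_p^2 = 1.83676 / 25 = 0.0734704
s_p = sqrt(0.0734704) = 0.2711

0.2711


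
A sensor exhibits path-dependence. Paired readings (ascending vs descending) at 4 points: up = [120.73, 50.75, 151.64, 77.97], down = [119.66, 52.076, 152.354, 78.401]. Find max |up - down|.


|120.73 - 119.66| = 1.0700
|50.75 - 52.076| = 1.3260
|151.64 - 152.354| = 0.7140
|77.97 - 78.401| = 0.4310
hysteresis = max(diffs) = 1.3260

1.3260


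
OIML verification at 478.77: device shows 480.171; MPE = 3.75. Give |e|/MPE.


e = indication - reference = 480.171 - 478.77 = 1.4010
|e| = 1.4010
ratio = |e| / MPE = 1.4010 / 3.75
ratio = 0.3736

0.3736


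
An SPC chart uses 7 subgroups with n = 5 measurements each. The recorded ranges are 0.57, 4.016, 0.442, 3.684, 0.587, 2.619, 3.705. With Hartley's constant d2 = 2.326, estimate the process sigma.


R_bar = (0.57 + 4.016 + 0.442 + 3.684 + 0.587 + 2.619 + 3.705) / 7
R_bar = 15.623 / 7 = 2.2318571
sigma_hat = R_bar / d2 = 2.2318571 / 2.326 = 0.9595

0.9595


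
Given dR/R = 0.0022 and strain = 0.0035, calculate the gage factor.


GF = (dR/R) / epsilon
= 0.0022 / 0.0035
= 0.6286

0.6286


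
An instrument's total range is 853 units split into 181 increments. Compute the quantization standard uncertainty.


resolution = range / divisions
resolution = 853 / 181 = 4.7127072
u_res = resolution / (2*sqrt(3))
u_res = 4.7127072 / 3.4641016
u_res = 1.3604

1.3604


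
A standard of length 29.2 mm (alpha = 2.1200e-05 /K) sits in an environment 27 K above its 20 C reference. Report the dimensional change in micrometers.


dL = L * alpha * dT
= 29.2 * 2.1200e-05 * 27
= 0.0167141 mm
dL_um = 0.0167141 * 1000 = 16.7141 um

16.7141


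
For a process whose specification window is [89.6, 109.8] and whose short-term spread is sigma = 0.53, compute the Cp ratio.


Cp = (USL - LSL) / (6 * sigma)
= (109.8 - 89.6) / (6 * 0.53)
= 20.2000 / 3.1800
= 6.3522

6.3522


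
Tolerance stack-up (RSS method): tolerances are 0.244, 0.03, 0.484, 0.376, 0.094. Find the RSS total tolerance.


RSS = sqrt(0.244^2 + 0.03^2 + 0.484^2 + 0.376^2 + 0.094^2)
= sqrt(0.444904)
= 0.6670

0.6670


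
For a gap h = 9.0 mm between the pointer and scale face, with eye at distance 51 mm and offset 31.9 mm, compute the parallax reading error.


error = h * offset / d
= 9.0 * 31.9 / 51
= 5.6294

5.6294


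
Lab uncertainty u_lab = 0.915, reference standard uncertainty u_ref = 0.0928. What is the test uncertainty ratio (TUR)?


TUR = u_lab / u_ref
= 0.915 / 0.0928
= 9.8599

9.8599


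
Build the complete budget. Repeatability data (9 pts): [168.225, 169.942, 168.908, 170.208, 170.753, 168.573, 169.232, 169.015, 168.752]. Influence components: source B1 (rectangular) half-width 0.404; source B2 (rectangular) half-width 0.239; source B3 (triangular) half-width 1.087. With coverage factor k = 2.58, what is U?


mean = (168.225 + 169.942 + 168.908 + 170.208 + 170.753 + 168.573 + 169.232 + 169.015 + 168.752) / 9 = 169.2897778
s = sqrt(sum((x - mean)^2)/(n-1)) = 0.83448094
u_A = s / sqrt(n) = 0.83448094 / sqrt(9) = 0.27816031
u_B1 = 0.404 / sqrt(3) = 0.23324951
u_B2 = 0.239 / sqrt(3) = 0.13798671
u_B3 = 1.087 / sqrt(6) = 0.44376589
uc = sqrt(0.27816031^2 + 0.23324951^2 + 0.13798671^2 + 0.44376589^2) = 0.58970076
U = k * uc = 2.58 * 0.58970076
U = 1.5214

1.5214


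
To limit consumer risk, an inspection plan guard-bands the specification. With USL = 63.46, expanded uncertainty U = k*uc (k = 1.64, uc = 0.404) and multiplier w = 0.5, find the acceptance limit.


U = k * uc = 1.64 * 0.404 = 0.66256
guard band g = w * U = 0.5 * 0.66256 = 0.33128
AL = USL - g = 63.46 - 0.33128
AL = 63.1287

63.1287


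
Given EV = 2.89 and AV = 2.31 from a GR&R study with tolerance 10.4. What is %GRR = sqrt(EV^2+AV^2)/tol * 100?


GRR = sqrt(EV^2 + AV^2) = sqrt(2.89^2 + 2.31^2) = 3.6997567
%GRR = GRR / tol * 100 = 3.6997567 / 10.4 * 100
%GRR = 35.5746

35.5746


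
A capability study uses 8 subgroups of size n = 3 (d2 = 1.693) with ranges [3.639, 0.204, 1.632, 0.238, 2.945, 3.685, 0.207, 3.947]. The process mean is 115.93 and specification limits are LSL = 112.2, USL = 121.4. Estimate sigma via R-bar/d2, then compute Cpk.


R_bar = (3.639 + 0.204 + 1.632 + 0.238 + 2.945 + 3.685 + 0.207 + 3.947) / 8 = 2.062125
sigma = R_bar / d2 = 2.062125 / 1.693 = 1.2180301
Cp = (USL - LSL)/(6*sigma) = (121.4 - 112.2)/(6*1.2180301) = 1.2589
Cpu = (121.4 - 115.93)/(3*1.2180301) = 1.4970
Cpl = (115.93 - 112.2)/(3*1.2180301) = 1.0208
Cpk = min(Cpu, Cpl) = 1.0208

1.0208


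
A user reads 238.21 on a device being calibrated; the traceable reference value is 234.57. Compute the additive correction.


Correction = standard - reading
= 234.57 - 238.21
= -3.6400

-3.6400


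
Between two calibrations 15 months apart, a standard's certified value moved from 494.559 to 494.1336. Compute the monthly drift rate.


rate = (v2 - v1) / months
= (494.1336 - 494.559) / 15
= -0.4254 / 15
= -0.0284

-0.0284


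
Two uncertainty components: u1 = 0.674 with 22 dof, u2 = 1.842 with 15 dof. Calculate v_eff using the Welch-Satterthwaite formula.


uc = sqrt(u1^2 + u2^2) = sqrt(0.674^2 + 1.842^2) = 1.9614382
v_eff = uc^4 / (u1^4/v1 + u2^4/v2)
= 1.9614382^4 / (0.674^4/22 + 1.842^4/15)
= 14.801254 / 0.77686062
v_eff = 19.0527

19.0527


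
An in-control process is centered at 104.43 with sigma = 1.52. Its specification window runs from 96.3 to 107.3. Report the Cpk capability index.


Cpu = (USL - mean) / (3*sigma) = (107.3 - 104.43) / (3*1.52) = 0.6294
Cpl = (mean - LSL) / (3*sigma) = (104.43 - 96.3) / (3*1.52) = 1.7829
Cpk = min(Cpu, Cpl) = 0.6294

0.6294


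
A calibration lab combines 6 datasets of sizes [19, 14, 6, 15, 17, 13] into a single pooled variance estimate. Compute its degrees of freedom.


nu = sum_i (n_i - 1)
nu = ((19 - 1) + (14 - 1) + (6 - 1) + (15 - 1) + (17 - 1) + (13 - 1))
nu = 18 + 13 + 5 + 14 + 16 + 12
nu = 78

78


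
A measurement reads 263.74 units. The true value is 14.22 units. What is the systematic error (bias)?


Systematic error = measured - true
= 263.74 - 14.22
= 249.5200

249.5200


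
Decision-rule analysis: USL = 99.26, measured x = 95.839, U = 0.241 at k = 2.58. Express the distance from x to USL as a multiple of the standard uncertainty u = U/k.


u = U / k = 0.241 / 2.58 = 0.093410853
margin = |USL - x| = |99.26 - 95.839| = 3.421
z = margin / u = 3.421 / 0.093410853
z = 36.6232

36.6232


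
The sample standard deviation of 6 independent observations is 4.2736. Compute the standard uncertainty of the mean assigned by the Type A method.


u_A = s / sqrt(n)
u_A = 4.2736 / sqrt(6)
u_A = 4.2736 / 2.4494897
u_A = 1.7447

1.7447


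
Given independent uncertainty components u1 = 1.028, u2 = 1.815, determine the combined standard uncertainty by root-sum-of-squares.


uc = sqrt(1.028^2 + 1.815^2)
uc = sqrt(4.351009)
uc = 2.0859

2.0859


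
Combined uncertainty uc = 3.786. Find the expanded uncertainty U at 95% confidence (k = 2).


U = k * uc
U = 2 * 3.786
U = 7.5720

7.5720


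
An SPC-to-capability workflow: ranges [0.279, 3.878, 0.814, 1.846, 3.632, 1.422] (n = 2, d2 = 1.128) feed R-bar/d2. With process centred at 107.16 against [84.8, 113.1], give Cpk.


R_bar = (0.279 + 3.878 + 0.814 + 1.846 + 3.632 + 1.422) / 6 = 1.9785
sigma = R_bar / d2 = 1.9785 / 1.128 = 1.7539894
Cp = (USL - LSL)/(6*sigma) = (113.1 - 84.8)/(6*1.7539894) = 2.6891
Cpu = (113.1 - 107.16)/(3*1.7539894) = 1.1289
Cpl = (107.16 - 84.8)/(3*1.7539894) = 4.2494
Cpk = min(Cpu, Cpl) = 1.1289

1.1289


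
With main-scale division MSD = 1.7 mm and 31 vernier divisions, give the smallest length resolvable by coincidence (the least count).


LC = MSD / n_div
= 1.7 / 31
= 0.0548

0.0548


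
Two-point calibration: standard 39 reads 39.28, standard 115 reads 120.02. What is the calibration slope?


slope = (y2 - y1) / (x2 - x1)
= (120.02 - 39.28) / (115 - 39)
= 80.7400 / 76
= 1.0624

1.0624


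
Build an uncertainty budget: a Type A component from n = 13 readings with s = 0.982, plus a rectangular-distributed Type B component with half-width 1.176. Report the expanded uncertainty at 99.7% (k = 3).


u_A = s / sqrt(n) = 0.982 / sqrt(13) = 0.2723578
u_B = half_width / sqrt(3) = 1.176 / sqrt(3) = 0.67896392
uc = sqrt(u_A^2 + u_B^2) = sqrt(0.2723578^2 + 0.67896392^2) = 0.73155367
U = k * uc = 3 * 0.73155367
U = 2.1947

2.1947


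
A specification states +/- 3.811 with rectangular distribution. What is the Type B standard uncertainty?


u_B = half_width / sqrt(3)
u_B = 3.811 / 1.7320508
u_B = 2.2003

2.2003


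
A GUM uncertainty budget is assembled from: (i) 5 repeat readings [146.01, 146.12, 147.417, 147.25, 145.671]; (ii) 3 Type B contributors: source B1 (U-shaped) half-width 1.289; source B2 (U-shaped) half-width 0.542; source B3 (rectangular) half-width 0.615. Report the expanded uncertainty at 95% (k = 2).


mean = (146.01 + 146.12 + 147.417 + 147.25 + 145.671) / 5 = 146.4936
s = sqrt(sum((x - mean)^2)/(n-1)) = 0.78659475
u_A = s / sqrt(n) = 0.78659475 / sqrt(5) = 0.35177587
u_B1 = 1.289 / sqrt(2) = 0.91146064
u_B2 = 0.542 / sqrt(2) = 0.38325188
u_B3 = 0.615 / sqrt(3) = 0.35507042
uc = sqrt(0.35177587^2 + 0.91146064^2 + 0.38325188^2 + 0.35507042^2) = 1.1079096
U = k * uc = 2 * 1.1079096
U = 2.2158

2.2158


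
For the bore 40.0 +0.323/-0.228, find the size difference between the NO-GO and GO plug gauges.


GO = nominal - lower_tol (smallest hole = maximum material condition)
GO = 40.0 - 0.228 = 39.772
NO-GO = nominal + upper_tol (largest hole = least material condition)
NO-GO = 40.0 + 0.323 = 40.323
spread = NO-GO - GO = 40.323 - 39.772 = 0.5510

0.5510


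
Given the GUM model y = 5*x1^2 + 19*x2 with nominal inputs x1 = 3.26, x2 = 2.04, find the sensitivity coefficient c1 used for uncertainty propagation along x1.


y = 5*x1^2 + 19*x2
dy/dx1 = 2*5*x1
Evaluate at x1 = 3.26: c1 = 10 * 3.26
c1 = 32.6000

32.6000


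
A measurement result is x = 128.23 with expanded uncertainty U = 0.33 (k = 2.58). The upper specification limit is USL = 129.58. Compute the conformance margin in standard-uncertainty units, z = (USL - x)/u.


u = U / k = 0.33 / 2.58 = 0.12790698
margin = |USL - x| = |129.58 - 128.23| = 1.35
z = margin / u = 1.35 / 0.12790698
z = 10.5545

10.5545


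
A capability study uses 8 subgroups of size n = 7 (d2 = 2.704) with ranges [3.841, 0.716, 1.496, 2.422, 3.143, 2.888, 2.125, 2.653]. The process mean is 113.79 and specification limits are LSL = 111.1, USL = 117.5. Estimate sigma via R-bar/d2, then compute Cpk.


R_bar = (3.841 + 0.716 + 1.496 + 2.422 + 3.143 + 2.888 + 2.125 + 2.653) / 8 = 2.4105
sigma = R_bar / d2 = 2.4105 / 2.704 = 0.8914571
Cp = (USL - LSL)/(6*sigma) = (117.5 - 111.1)/(6*0.8914571) = 1.1965
Cpu = (117.5 - 113.79)/(3*0.8914571) = 1.3872
Cpl = (113.79 - 111.1)/(3*0.8914571) = 1.0058
Cpk = min(Cpu, Cpl) = 1.0058

1.0058


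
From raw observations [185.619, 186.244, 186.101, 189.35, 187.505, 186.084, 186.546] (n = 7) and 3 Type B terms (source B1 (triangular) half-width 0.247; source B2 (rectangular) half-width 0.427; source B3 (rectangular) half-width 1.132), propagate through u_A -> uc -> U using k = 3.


mean = (185.619 + 186.244 + 186.101 + 189.35 + 187.505 + 186.084 + 186.546) / 7 = 186.7784286
s = sqrt(sum((x - mean)^2)/(n-1)) = 1.2757963
u_A = s / sqrt(n) = 1.2757963 / sqrt(7) = 0.48220568
u_B1 = 0.247 / sqrt(6) = 0.10083733
u_B2 = 0.427 / sqrt(3) = 0.24652856
u_B3 = 1.132 / sqrt(3) = 0.6535605
uc = sqrt(0.48220568^2 + 0.10083733^2 + 0.24652856^2 + 0.6535605^2) = 0.85475619
U = k * uc = 3 * 0.85475619
U = 2.5643

2.5643


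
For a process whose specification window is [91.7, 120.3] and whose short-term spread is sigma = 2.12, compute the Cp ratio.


Cp = (USL - LSL) / (6 * sigma)
= (120.3 - 91.7) / (6 * 2.12)
= 28.6000 / 12.7200
= 2.2484

2.2484


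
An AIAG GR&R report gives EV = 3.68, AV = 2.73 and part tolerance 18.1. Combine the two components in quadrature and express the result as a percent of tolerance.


GRR = sqrt(EV^2 + AV^2) = sqrt(3.68^2 + 2.73^2) = 4.5820629
%GRR = GRR / tol * 100 = 4.5820629 / 18.1 * 100
%GRR = 25.3153

25.3153


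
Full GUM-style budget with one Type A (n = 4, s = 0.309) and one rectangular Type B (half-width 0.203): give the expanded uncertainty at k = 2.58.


u_A = s / sqrt(n) = 0.309 / sqrt(4) = 0.1545
u_B = half_width / sqrt(3) = 0.203 / sqrt(3) = 0.1172021
uc = sqrt(u_A^2 + u_B^2) = sqrt(0.1545^2 + 0.1172021^2) = 0.19392417
U = k * uc = 2.58 * 0.19392417
U = 0.5003

0.5003


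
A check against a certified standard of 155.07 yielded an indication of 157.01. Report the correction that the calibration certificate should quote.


Correction = standard - reading
= 155.07 - 157.01
= -1.9400

-1.9400


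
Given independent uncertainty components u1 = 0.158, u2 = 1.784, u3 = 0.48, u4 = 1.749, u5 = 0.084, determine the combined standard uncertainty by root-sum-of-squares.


uc = sqrt(0.158^2 + 1.784^2 + 0.48^2 + 1.749^2 + 0.084^2)
uc = sqrt(6.504077)
uc = 2.5503

2.5503


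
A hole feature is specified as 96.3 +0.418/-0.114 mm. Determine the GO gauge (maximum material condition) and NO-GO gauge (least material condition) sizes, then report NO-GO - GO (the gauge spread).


GO = nominal - lower_tol (smallest hole = maximum material condition)
GO = 96.3 - 0.114 = 96.186
NO-GO = nominal + upper_tol (largest hole = least material condition)
NO-GO = 96.3 + 0.418 = 96.718
spread = NO-GO - GO = 96.718 - 96.186 = 0.5320

0.5320


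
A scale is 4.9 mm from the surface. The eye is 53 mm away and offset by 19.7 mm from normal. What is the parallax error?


error = h * offset / d
= 4.9 * 19.7 / 53
= 1.8213

1.8213


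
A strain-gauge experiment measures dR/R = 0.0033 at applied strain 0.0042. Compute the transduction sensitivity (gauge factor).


GF = (dR/R) / epsilon
= 0.0033 / 0.0042
= 0.7857

0.7857


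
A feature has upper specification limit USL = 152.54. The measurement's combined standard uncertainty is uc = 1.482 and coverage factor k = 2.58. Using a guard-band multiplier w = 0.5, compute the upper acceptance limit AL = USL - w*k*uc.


U = k * uc = 2.58 * 1.482 = 3.82356
guard band g = w * U = 0.5 * 3.82356 = 1.91178
AL = USL - g = 152.54 - 1.91178
AL = 150.6282

150.6282


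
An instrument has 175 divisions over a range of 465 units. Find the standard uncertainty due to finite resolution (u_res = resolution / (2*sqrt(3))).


resolution = range / divisions
resolution = 465 / 175 = 2.6571429
u_res = resolution / (2*sqrt(3))
u_res = 2.6571429 / 3.4641016
u_res = 0.7671

0.7671


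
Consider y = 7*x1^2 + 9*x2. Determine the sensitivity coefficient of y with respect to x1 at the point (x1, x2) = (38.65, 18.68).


y = 7*x1^2 + 9*x2
dy/dx1 = 2*7*x1
Evaluate at x1 = 38.65: c1 = 14 * 38.65
c1 = 541.1000

541.1000


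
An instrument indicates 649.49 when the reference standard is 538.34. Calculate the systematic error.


Systematic error = measured - true
= 649.49 - 538.34
= 111.1500

111.1500


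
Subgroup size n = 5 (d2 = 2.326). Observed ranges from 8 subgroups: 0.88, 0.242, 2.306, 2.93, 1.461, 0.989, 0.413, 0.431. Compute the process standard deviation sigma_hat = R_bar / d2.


R_bar = (0.88 + 0.242 + 2.306 + 2.93 + 1.461 + 0.989 + 0.413 + 0.431) / 8
R_bar = 9.652 / 8 = 1.2065
sigma_hat = R_bar / d2 = 1.2065 / 2.326 = 0.5187

0.5187


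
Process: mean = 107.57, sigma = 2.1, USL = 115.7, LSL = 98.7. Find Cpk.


Cpu = (USL - mean) / (3*sigma) = (115.7 - 107.57) / (3*2.1) = 1.2905
Cpl = (mean - LSL) / (3*sigma) = (107.57 - 98.7) / (3*2.1) = 1.4079
Cpk = min(Cpu, Cpl) = 1.2905

1.2905


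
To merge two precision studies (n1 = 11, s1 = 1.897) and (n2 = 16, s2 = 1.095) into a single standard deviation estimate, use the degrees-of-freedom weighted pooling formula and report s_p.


s_p = sqrt(((n1-1)*s1^2 + (n2-1)*s2^2) / (n1+n2-2))
numerator = (11-1)*1.897^2 + (16-1)*1.095^2 = 35.98609 + 17.985375 = 53.971465
denominator = 11 + 16 - 2 = 25
s_p^2 = 53.971465 / 25 = 2.1588586
s_p = sqrt(2.1588586) = 1.4693

1.4693


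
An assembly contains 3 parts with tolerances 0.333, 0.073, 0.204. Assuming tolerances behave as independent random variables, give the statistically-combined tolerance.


RSS = sqrt(0.333^2 + 0.073^2 + 0.204^2)
= sqrt(0.157834)
= 0.3973

0.3973


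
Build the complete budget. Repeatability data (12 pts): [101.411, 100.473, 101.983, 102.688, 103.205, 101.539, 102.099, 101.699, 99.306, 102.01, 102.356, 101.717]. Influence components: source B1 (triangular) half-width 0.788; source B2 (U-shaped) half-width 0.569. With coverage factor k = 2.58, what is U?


mean = (101.411 + 100.473 + 101.983 + 102.688 + 103.205 + 101.539 + 102.099 + 101.699 + 99.306 + 102.01 + 102.356 + 101.717) / 12 = 101.7071667
s = sqrt(sum((x - mean)^2)/(n-1)) = 1.0159087
u_A = s / sqrt(n) = 1.0159087 / sqrt(12) = 0.29326758
u_B1 = 0.788 / sqrt(6) = 0.32169965
u_B2 = 0.569 / sqrt(2) = 0.40234376
uc = sqrt(0.29326758^2 + 0.32169965^2 + 0.40234376^2) = 0.59277065
U = k * uc = 2.58 * 0.59277065
U = 1.5293

1.5293


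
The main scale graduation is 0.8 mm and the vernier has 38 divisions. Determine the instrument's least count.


LC = MSD / n_div
= 0.8 / 38
= 0.0211

0.0211


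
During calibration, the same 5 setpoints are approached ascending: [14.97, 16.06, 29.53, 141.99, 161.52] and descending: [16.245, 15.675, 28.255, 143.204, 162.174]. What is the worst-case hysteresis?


|14.97 - 16.245| = 1.2750
|16.06 - 15.675| = 0.3850
|29.53 - 28.255| = 1.2750
|141.99 - 143.204| = 1.2140
|161.52 - 162.174| = 0.6540
hysteresis = max(diffs) = 1.2750

1.2750


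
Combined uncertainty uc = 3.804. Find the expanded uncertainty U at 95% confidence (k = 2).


U = k * uc
U = 2 * 3.804
U = 7.6080

7.6080


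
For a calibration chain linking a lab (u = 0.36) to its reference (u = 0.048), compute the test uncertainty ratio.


TUR = u_lab / u_ref
= 0.36 / 0.048
= 7.5000

7.5000


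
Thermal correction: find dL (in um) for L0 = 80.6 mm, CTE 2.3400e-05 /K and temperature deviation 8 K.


dL = L * alpha * dT
= 80.6 * 2.3400e-05 * 8
= 0.0150883 mm
dL_um = 0.0150883 * 1000 = 15.0883 um

15.0883


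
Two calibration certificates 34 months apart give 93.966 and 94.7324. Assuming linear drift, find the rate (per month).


rate = (v2 - v1) / months
= (94.7324 - 93.966) / 34
= 0.7664 / 34
= 0.0225

0.0225


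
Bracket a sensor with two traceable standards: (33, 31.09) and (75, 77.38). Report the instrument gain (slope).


slope = (y2 - y1) / (x2 - x1)
= (77.38 - 31.09) / (75 - 33)
= 46.2900 / 42
= 1.1021

1.1021


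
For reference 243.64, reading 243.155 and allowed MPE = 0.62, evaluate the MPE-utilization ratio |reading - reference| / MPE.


e = indication - reference = 243.155 - 243.64 = -0.4850
|e| = 0.4850
ratio = |e| / MPE = 0.4850 / 0.62
ratio = 0.7823

0.7823


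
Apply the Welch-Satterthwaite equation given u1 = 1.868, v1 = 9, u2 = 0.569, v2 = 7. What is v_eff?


uc = sqrt(u1^2 + u2^2) = sqrt(1.868^2 + 0.569^2) = 1.9527378
v_eff = uc^4 / (u1^4/v1 + u2^4/v2)
= 1.9527378^4 / (1.868^4/9 + 0.569^4/7)
= 14.540379 / 1.3678722
v_eff = 10.6299

10.6299


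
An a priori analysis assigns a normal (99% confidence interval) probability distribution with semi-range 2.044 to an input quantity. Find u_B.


u_B = half_width / 2.576
u_B = 2.044 / 2.576
u_B = 0.7935

0.7935


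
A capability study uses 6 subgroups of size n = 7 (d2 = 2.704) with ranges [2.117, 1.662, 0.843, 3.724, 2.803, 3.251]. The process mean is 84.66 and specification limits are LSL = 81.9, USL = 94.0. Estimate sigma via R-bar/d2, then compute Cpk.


R_bar = (2.117 + 1.662 + 0.843 + 3.724 + 2.803 + 3.251) / 6 = 2.4
sigma = R_bar / d2 = 2.4 / 2.704 = 0.88757396
Cp = (USL - LSL)/(6*sigma) = (94.0 - 81.9)/(6*0.88757396) = 2.2721
Cpu = (94.0 - 84.66)/(3*0.88757396) = 3.5077
Cpl = (84.66 - 81.9)/(3*0.88757396) = 1.0365
Cpk = min(Cpu, Cpl) = 1.0365

1.0365


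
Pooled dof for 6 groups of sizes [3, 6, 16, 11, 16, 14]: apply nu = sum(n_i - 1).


nu = sum_i (n_i - 1)
nu = ((3 - 1) + (6 - 1) + (16 - 1) + (11 - 1) + (16 - 1) + (14 - 1))
nu = 2 + 5 + 15 + 10 + 15 + 13
nu = 60

60


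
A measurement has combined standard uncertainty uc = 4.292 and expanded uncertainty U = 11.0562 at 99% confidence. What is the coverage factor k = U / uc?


k = U / uc
k = 11.0562 / 4.292
k = 2.576

2.576


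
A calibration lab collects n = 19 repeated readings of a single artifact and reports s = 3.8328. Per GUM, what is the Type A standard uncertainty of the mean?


u_A = s / sqrt(n)
u_A = 3.8328 / sqrt(19)
u_A = 3.8328 / 4.3588989
u_A = 0.8793

0.8793


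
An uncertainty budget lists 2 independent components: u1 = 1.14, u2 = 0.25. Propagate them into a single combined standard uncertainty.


uc = sqrt(1.14^2 + 0.25^2)
uc = sqrt(1.3621)
uc = 1.1671

1.1671


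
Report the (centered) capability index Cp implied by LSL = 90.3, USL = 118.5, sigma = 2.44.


Cp = (USL - LSL) / (6 * sigma)
= (118.5 - 90.3) / (6 * 2.44)
= 28.2000 / 14.6400
= 1.9262

1.9262


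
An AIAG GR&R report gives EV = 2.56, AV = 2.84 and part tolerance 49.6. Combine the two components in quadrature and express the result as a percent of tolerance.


GRR = sqrt(EV^2 + AV^2) = sqrt(2.56^2 + 2.84^2) = 3.8235062
%GRR = GRR / tol * 100 = 3.8235062 / 49.6 * 100
%GRR = 7.7087

7.7087


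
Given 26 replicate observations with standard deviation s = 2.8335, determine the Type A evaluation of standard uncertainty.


u_A = s / sqrt(n)
u_A = 2.8335 / sqrt(26)
u_A = 2.8335 / 5.0990195
u_A = 0.5557

0.5557


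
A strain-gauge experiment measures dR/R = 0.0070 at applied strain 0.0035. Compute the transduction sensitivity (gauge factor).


GF = (dR/R) / epsilon
= 0.0070 / 0.0035
= 2.0000

2.0000


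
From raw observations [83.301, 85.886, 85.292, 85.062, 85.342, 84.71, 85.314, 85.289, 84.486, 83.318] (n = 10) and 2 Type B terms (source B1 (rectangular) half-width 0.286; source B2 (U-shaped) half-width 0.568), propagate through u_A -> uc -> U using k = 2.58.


mean = (83.301 + 85.886 + 85.292 + 85.062 + 85.342 + 84.71 + 85.314 + 85.289 + 84.486 + 83.318) / 10 = 84.8
s = sqrt(sum((x - mean)^2)/(n-1)) = 0.87160172
u_A = s / sqrt(n) = 0.87160172 / sqrt(10) = 0.27562466
u_B1 = 0.286 / sqrt(3) = 0.16512218
u_B2 = 0.568 / sqrt(2) = 0.40163665
uc = sqrt(0.27562466^2 + 0.16512218^2 + 0.40163665^2) = 0.51434063
U = k * uc = 2.58 * 0.51434063
U = 1.3270

1.3270


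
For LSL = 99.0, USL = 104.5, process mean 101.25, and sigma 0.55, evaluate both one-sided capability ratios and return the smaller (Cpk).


Cpu = (USL - mean) / (3*sigma) = (104.5 - 101.25) / (3*0.55) = 1.9697
Cpl = (mean - LSL) / (3*sigma) = (101.25 - 99.0) / (3*0.55) = 1.3636
Cpk = min(Cpu, Cpl) = 1.3636

1.3636


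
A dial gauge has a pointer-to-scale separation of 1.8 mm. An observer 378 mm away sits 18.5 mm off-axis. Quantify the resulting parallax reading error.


error = h * offset / d
= 1.8 * 18.5 / 378
= 0.0881

0.0881


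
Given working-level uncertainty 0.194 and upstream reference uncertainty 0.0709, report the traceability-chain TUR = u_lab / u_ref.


TUR = u_lab / u_ref
= 0.194 / 0.0709
= 2.7362

2.7362


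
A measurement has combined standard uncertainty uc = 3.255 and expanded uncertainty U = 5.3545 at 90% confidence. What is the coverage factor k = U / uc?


k = U / uc
k = 5.3545 / 3.255
k = 1.645

1.645


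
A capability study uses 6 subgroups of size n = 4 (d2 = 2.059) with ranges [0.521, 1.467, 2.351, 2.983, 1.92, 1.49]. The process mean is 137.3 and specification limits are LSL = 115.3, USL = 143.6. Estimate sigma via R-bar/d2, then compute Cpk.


R_bar = (0.521 + 1.467 + 2.351 + 2.983 + 1.92 + 1.49) / 6 = 1.7886667
sigma = R_bar / d2 = 1.7886667 / 2.059 = 0.86870651
Cp = (USL - LSL)/(6*sigma) = (143.6 - 115.3)/(6*0.86870651) = 5.4295
Cpu = (143.6 - 137.3)/(3*0.86870651) = 2.4174
Cpl = (137.3 - 115.3)/(3*0.86870651) = 8.4417
Cpk = min(Cpu, Cpl) = 2.4174

2.4174


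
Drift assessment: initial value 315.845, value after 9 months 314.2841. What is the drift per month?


rate = (v2 - v1) / months
= (314.2841 - 315.845) / 9
= -1.5609 / 9
= -0.1734

-0.1734


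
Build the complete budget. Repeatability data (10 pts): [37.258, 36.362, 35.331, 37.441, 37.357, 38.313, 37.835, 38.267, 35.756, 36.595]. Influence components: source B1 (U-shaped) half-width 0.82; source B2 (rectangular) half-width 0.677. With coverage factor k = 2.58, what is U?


mean = (37.258 + 36.362 + 35.331 + 37.441 + 37.357 + 38.313 + 37.835 + 38.267 + 35.756 + 36.595) / 10 = 37.0515
s = sqrt(sum((x - mean)^2)/(n-1)) = 1.0161267
u_A = s / sqrt(n) = 1.0161267 / sqrt(10) = 0.32132748
u_B1 = 0.82 / sqrt(2) = 0.57982756
u_B2 = 0.677 / sqrt(3) = 0.39086613
uc = sqrt(0.32132748^2 + 0.57982756^2 + 0.39086613^2) = 0.7695633
U = k * uc = 2.58 * 0.7695633
U = 1.9855

1.9855


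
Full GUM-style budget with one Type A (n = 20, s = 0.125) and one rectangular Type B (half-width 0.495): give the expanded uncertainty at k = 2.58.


u_A = s / sqrt(n) = 0.125 / sqrt(20) = 0.02795085
u_B = half_width / sqrt(3) = 0.495 / sqrt(3) = 0.28578838
uc = sqrt(u_A^2 + u_B^2) = sqrt(0.02795085^2 + 0.28578838^2) = 0.28715196
U = k * uc = 2.58 * 0.28715196
U = 0.7409

0.7409


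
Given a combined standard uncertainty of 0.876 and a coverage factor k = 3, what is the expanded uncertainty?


U = k * uc
U = 3 * 0.876
U = 2.6280

2.6280


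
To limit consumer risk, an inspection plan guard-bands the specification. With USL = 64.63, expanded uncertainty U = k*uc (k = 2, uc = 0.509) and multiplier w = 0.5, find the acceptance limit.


U = k * uc = 2 * 0.509 = 1.018
guard band g = w * U = 0.5 * 1.018 = 0.509
AL = USL - g = 64.63 - 0.509
AL = 64.1210

64.1210


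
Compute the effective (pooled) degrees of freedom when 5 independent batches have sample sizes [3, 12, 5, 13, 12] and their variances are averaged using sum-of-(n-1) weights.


nu = sum_i (n_i - 1)
nu = ((3 - 1) + (12 - 1) + (5 - 1) + (13 - 1) + (12 - 1))
nu = 2 + 11 + 4 + 12 + 11
nu = 40

40


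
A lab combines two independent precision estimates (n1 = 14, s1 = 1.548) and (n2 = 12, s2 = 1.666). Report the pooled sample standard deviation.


s_p = sqrt(((n1-1)*s1^2 + (n2-1)*s2^2) / (n1+n2-2))
numerator = (14-1)*1.548^2 + (12-1)*1.666^2 = 31.151952 + 30.531116 = 61.683068
denominator = 14 + 12 - 2 = 24
s_p^2 = 61.683068 / 24 = 2.5701278
s_p = sqrt(2.5701278) = 1.6032

1.6032
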